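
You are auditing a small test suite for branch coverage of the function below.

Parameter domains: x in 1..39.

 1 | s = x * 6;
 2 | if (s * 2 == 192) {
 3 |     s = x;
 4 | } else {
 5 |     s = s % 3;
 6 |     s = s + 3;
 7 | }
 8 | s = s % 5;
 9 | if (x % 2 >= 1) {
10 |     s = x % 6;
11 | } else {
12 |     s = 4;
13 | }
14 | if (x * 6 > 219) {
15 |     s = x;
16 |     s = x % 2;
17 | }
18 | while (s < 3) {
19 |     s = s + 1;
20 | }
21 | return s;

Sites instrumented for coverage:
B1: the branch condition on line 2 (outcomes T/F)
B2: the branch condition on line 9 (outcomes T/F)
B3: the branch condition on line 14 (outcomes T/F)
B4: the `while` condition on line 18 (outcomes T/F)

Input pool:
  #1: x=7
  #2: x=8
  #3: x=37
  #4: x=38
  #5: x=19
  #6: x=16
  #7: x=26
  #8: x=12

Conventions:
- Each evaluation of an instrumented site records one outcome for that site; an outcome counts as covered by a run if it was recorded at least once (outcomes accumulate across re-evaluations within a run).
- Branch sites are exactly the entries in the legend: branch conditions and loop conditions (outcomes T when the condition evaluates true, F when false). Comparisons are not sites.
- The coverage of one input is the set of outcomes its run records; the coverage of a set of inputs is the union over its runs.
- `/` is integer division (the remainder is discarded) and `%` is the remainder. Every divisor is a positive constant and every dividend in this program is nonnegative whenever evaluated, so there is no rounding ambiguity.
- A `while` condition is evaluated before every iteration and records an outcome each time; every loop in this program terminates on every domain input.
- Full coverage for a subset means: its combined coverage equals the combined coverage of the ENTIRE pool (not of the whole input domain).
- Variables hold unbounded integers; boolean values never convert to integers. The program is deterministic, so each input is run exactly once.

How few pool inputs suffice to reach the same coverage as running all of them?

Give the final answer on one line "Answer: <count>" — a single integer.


test 1 (x=7) fires B1->F, B2->T, B3->F, B4->T, B4->T, B4->F; hits B1=F, B2=T, B3=F, B4=T, B4=F
test 2 (x=8) fires B1->F, B2->F, B3->F, B4->F; hits B1=F, B2=F, B3=F, B4=F
test 3 (x=37) fires B1->F, B2->T, B3->T, B4->T, B4->T, B4->F; hits B1=F, B2=T, B3=T, B4=T, B4=F
test 4 (x=38) fires B1->F, B2->F, B3->T, B4->T, B4->T, B4->T, B4->F; hits B1=F, B2=F, B3=T, B4=T, B4=F
test 5 (x=19) fires B1->F, B2->T, B3->F, B4->T, B4->T, B4->F; hits B1=F, B2=T, B3=F, B4=T, B4=F
test 6 (x=16) fires B1->T, B2->F, B3->F, B4->F; hits B1=T, B2=F, B3=F, B4=F
test 7 (x=26) fires B1->F, B2->F, B3->F, B4->F; hits B1=F, B2=F, B3=F, B4=F
test 8 (x=12) fires B1->F, B2->F, B3->F, B4->F; hits B1=F, B2=F, B3=F, B4=F
the full pool covers 8 outcomes: B1=T, B1=F, B2=T, B2=F, B3=T, B3=F, B4=T, B4=F
every size-1 subset falls short of the 8 outcomes (best: 5/8)
size 2: inputs {3, 6} cover all 8 outcomes, and no lexicographically smaller subset of this size does
Answer: 2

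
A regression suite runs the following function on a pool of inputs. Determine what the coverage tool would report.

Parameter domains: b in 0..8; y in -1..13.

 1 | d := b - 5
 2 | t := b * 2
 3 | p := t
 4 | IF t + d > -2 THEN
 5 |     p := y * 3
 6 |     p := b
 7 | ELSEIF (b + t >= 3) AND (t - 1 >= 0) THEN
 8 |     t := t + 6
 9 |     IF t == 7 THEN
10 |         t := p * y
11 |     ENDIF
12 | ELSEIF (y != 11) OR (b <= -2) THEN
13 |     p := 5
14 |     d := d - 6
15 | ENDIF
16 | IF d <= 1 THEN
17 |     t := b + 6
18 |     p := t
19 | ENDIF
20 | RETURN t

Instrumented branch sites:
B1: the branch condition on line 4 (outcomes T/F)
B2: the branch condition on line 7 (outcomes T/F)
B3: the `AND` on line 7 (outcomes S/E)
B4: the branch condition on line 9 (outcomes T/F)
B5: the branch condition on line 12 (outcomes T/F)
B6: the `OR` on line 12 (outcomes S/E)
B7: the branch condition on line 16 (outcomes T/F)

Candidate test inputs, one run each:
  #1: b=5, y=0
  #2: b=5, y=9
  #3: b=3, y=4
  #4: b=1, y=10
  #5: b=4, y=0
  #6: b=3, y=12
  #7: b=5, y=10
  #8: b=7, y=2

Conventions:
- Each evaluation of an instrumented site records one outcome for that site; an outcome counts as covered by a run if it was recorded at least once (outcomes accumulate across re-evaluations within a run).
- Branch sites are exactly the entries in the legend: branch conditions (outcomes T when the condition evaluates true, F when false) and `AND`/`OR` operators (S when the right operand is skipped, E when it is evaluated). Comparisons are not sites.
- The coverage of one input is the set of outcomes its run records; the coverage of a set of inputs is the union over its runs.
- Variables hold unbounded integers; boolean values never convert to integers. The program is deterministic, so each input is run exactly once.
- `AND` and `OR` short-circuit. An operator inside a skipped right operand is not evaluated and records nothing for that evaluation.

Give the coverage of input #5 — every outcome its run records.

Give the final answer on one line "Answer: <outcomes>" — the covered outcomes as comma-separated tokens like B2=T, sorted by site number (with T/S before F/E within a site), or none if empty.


Event log for input #5 (b=4, y=0):
  B1->T, B7->T
deduplicating events, the covered set is: B1=T, B7=T
Answer: B1=T, B7=T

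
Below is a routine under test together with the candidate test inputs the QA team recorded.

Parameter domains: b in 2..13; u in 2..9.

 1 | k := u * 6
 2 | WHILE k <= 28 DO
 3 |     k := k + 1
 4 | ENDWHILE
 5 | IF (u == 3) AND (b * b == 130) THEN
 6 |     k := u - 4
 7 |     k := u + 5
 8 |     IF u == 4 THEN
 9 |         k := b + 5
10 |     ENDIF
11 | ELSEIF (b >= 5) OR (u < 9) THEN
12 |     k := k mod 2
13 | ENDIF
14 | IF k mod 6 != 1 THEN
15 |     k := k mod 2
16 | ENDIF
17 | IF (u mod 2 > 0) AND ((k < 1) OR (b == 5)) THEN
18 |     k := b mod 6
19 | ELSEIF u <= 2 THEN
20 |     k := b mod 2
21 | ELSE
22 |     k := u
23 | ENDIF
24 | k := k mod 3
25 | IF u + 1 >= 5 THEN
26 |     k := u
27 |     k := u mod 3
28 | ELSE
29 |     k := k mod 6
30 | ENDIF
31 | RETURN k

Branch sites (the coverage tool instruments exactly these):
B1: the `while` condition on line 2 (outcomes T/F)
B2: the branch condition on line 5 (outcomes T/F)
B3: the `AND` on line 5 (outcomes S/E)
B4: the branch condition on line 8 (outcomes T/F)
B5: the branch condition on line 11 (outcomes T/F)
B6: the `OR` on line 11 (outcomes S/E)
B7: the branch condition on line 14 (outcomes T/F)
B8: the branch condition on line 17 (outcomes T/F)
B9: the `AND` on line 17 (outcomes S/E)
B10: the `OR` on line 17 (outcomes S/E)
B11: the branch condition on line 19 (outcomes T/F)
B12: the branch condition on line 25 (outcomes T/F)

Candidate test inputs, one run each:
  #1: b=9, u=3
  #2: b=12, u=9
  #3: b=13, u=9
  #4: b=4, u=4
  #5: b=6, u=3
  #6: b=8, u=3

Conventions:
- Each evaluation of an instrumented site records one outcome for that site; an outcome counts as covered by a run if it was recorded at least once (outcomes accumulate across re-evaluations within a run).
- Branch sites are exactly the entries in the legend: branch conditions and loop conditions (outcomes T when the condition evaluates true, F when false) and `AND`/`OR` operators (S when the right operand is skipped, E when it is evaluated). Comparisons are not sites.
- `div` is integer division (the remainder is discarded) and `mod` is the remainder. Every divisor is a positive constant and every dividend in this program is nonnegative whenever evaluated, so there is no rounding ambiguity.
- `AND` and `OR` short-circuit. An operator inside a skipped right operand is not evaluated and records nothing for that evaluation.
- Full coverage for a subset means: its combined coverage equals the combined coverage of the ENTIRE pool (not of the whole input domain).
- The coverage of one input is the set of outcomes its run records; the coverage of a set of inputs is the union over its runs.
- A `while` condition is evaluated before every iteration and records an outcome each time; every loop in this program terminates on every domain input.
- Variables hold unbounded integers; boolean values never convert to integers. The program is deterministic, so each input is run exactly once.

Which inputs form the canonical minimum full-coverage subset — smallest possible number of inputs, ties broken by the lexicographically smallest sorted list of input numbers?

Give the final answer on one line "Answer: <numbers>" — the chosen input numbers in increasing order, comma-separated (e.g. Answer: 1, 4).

run #1 (b=9, u=3) runs B1->T, B1->T, B1->T, B1->T, B1->T, B1->T, B1->T, B1->T, B1->T, B1->T, B1->T, B1->F, B3->E, B2->F, ...; records B1=T, B1=F, B2=F, B3=E, B5=T, B6=S, B7=F, B8=F, B9=E, B10=E, B11=F, B12=F
run #2 (b=12, u=9) runs B1->F, B3->S, B2->F, B6->S, B5->T, B7->T, B9->E, B10->S, B8->T, B12->T; records B1=F, B2=F, B3=S, B5=T, B6=S, B7=T, B8=T, B9=E, B10=S, B12=T
run #3 (b=13, u=9) runs B1->F, B3->S, B2->F, B6->S, B5->T, B7->T, B9->E, B10->S, B8->T, B12->T; records B1=F, B2=F, B3=S, B5=T, B6=S, B7=T, B8=T, B9=E, B10=S, B12=T
run #4 (b=4, u=4) runs B1->T, B1->T, B1->T, B1->T, B1->T, B1->F, B3->S, B2->F, B6->E, B5->T, B7->F, B9->S, B8->F, B11->F, ...; records B1=T, B1=F, B2=F, B3=S, B5=T, B6=E, B7=F, B8=F, B9=S, B11=F, B12=T
run #5 (b=6, u=3) runs B1->T, B1->T, B1->T, B1->T, B1->T, B1->T, B1->T, B1->T, B1->T, B1->T, B1->T, B1->F, B3->E, B2->F, ...; records B1=T, B1=F, B2=F, B3=E, B5=T, B6=S, B7=F, B8=F, B9=E, B10=E, B11=F, B12=F
run #6 (b=8, u=3) runs B1->T, B1->T, B1->T, B1->T, B1->T, B1->T, B1->T, B1->T, B1->T, B1->T, B1->T, B1->F, B3->E, B2->F, ...; records B1=T, B1=F, B2=F, B3=E, B5=T, B6=S, B7=F, B8=F, B9=E, B10=E, B11=F, B12=F
the full pool covers 19 outcomes: B1=T, B1=F, B2=F, B3=S, B3=E, B5=T, B6=S, B6=E, B7=T, B7=F, B8=T, B8=F, B9=S, B9=E, B10=S, B10=E, B11=F, B12=T, B12=F
size 1 is not enough: best union over all size-1 subsets is 12/19
size 2 is not enough: best union over all size-2 subsets is 17/19
inputs {1, 2, 4} (size 3) cover everything; no size-3 subset with a lexicographically smaller index list covers all 19

Answer: 1, 2, 4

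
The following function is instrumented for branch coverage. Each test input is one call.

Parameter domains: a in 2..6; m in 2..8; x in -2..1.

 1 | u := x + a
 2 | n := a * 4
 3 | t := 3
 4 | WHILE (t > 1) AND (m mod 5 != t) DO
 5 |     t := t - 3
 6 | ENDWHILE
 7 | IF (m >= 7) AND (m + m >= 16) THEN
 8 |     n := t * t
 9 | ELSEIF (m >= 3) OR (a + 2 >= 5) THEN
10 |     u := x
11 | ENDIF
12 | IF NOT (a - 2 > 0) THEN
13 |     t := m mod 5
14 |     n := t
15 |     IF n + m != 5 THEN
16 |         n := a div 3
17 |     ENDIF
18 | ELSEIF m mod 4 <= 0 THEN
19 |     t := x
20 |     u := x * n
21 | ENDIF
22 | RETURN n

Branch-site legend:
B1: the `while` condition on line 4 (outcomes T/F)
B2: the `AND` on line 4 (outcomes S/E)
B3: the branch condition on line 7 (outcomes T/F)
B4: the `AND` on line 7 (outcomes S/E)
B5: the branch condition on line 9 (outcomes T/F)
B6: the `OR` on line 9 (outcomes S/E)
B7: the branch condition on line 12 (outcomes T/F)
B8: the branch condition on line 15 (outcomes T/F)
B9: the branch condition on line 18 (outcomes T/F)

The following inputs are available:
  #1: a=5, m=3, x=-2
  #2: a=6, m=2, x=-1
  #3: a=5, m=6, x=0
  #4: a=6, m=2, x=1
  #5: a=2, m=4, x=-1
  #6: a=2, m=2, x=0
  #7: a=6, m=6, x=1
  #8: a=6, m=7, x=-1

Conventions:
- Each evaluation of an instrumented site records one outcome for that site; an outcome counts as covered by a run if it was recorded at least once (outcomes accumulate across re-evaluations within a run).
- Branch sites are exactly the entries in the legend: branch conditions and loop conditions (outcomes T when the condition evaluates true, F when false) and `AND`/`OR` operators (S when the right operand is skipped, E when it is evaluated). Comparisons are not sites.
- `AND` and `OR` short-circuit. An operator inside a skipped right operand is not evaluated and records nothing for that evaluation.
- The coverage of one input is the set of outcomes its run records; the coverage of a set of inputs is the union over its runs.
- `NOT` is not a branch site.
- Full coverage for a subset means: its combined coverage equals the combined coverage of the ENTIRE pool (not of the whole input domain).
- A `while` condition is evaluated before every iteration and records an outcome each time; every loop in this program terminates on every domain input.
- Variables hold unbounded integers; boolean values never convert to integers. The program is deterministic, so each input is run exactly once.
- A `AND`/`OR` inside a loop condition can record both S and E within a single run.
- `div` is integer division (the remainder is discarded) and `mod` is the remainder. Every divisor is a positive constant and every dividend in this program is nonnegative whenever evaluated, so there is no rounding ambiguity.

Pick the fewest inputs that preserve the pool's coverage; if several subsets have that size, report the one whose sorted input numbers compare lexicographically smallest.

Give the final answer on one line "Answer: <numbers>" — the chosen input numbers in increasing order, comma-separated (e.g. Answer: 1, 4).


#1 (a=5, m=3, x=-2) -> B2->E, B1->F, B4->S, B3->F, B6->S, B5->T, B7->F, B9->F; covered: B1=F, B2=E, B3=F, B4=S, B5=T, B6=S, B7=F, B9=F
#2 (a=6, m=2, x=-1) -> B2->E, B1->T, B2->S, B1->F, B4->S, B3->F, B6->E, B5->T, B7->F, B9->F; covered: B1=T, B1=F, B2=S, B2=E, B3=F, B4=S, B5=T, B6=E, B7=F, B9=F
#3 (a=5, m=6, x=0) -> B2->E, B1->T, B2->S, B1->F, B4->S, B3->F, B6->S, B5->T, B7->F, B9->F; covered: B1=T, B1=F, B2=S, B2=E, B3=F, B4=S, B5=T, B6=S, B7=F, B9=F
#4 (a=6, m=2, x=1) -> B2->E, B1->T, B2->S, B1->F, B4->S, B3->F, B6->E, B5->T, B7->F, B9->F; covered: B1=T, B1=F, B2=S, B2=E, B3=F, B4=S, B5=T, B6=E, B7=F, B9=F
#5 (a=2, m=4, x=-1) -> B2->E, B1->T, B2->S, B1->F, B4->S, B3->F, B6->S, B5->T, B7->T, B8->T; covered: B1=T, B1=F, B2=S, B2=E, B3=F, B4=S, B5=T, B6=S, B7=T, B8=T
#6 (a=2, m=2, x=0) -> B2->E, B1->T, B2->S, B1->F, B4->S, B3->F, B6->E, B5->F, B7->T, B8->T; covered: B1=T, B1=F, B2=S, B2=E, B3=F, B4=S, B5=F, B6=E, B7=T, B8=T
#7 (a=6, m=6, x=1) -> B2->E, B1->T, B2->S, B1->F, B4->S, B3->F, B6->S, B5->T, B7->F, B9->F; covered: B1=T, B1=F, B2=S, B2=E, B3=F, B4=S, B5=T, B6=S, B7=F, B9=F
#8 (a=6, m=7, x=-1) -> B2->E, B1->T, B2->S, B1->F, B4->E, B3->F, B6->S, B5->T, B7->F, B9->F; covered: B1=T, B1=F, B2=S, B2=E, B3=F, B4=E, B5=T, B6=S, B7=F, B9=F
union over all inputs: B1=T, B1=F, B2=S, B2=E, B3=F, B4=S, B4=E, B5=T, B5=F, B6=S, B6=E, B7=T, B7=F, B8=T, B9=F (15 outcomes)
size 1 is not enough: best union over all size-1 subsets is 10/15
size 2: inputs {6, 8} cover all 15 outcomes, and no lexicographically smaller subset of this size does
Answer: 6, 8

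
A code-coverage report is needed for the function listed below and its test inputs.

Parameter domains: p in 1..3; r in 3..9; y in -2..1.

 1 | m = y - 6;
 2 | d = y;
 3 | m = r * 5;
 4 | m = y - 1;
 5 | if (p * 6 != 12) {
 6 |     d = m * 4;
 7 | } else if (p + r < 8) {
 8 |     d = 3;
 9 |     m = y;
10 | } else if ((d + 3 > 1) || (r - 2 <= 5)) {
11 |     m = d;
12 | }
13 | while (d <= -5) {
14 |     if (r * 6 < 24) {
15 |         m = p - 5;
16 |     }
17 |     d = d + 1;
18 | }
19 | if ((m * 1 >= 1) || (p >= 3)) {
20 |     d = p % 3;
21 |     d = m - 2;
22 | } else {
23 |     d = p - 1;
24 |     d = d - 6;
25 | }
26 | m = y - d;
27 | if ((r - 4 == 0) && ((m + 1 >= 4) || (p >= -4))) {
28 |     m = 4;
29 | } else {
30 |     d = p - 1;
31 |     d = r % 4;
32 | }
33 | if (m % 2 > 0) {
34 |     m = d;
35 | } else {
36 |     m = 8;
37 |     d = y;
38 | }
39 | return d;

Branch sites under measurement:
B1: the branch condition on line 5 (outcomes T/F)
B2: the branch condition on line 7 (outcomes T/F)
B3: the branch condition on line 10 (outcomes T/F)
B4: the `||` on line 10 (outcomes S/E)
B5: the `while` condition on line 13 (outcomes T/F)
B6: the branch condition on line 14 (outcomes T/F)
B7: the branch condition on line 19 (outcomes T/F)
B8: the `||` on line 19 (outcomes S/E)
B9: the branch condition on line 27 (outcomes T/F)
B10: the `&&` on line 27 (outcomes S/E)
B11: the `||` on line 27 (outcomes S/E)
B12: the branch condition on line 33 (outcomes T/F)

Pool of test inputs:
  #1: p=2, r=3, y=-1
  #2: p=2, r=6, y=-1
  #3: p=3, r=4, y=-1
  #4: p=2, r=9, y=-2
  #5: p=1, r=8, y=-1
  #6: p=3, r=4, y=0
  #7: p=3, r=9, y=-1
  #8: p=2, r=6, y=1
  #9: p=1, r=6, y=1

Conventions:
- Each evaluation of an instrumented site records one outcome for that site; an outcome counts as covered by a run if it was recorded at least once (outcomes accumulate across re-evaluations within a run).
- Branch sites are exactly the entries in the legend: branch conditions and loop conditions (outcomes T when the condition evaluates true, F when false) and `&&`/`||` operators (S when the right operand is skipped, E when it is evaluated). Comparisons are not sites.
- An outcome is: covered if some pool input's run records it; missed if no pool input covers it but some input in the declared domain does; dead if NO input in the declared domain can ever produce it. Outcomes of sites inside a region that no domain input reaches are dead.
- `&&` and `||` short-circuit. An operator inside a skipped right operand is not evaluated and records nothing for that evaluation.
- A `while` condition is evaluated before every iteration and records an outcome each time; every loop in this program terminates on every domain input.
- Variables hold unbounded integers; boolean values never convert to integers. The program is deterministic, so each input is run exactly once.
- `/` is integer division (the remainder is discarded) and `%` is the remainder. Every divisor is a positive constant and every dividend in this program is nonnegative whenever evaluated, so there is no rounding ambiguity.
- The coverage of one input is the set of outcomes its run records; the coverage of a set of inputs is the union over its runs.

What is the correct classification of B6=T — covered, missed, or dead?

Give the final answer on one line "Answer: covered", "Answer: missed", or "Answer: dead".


no pool input records B6=T
but domain input (p=1, r=3, y=-2) does record it -> reachable, so missed
Answer: missed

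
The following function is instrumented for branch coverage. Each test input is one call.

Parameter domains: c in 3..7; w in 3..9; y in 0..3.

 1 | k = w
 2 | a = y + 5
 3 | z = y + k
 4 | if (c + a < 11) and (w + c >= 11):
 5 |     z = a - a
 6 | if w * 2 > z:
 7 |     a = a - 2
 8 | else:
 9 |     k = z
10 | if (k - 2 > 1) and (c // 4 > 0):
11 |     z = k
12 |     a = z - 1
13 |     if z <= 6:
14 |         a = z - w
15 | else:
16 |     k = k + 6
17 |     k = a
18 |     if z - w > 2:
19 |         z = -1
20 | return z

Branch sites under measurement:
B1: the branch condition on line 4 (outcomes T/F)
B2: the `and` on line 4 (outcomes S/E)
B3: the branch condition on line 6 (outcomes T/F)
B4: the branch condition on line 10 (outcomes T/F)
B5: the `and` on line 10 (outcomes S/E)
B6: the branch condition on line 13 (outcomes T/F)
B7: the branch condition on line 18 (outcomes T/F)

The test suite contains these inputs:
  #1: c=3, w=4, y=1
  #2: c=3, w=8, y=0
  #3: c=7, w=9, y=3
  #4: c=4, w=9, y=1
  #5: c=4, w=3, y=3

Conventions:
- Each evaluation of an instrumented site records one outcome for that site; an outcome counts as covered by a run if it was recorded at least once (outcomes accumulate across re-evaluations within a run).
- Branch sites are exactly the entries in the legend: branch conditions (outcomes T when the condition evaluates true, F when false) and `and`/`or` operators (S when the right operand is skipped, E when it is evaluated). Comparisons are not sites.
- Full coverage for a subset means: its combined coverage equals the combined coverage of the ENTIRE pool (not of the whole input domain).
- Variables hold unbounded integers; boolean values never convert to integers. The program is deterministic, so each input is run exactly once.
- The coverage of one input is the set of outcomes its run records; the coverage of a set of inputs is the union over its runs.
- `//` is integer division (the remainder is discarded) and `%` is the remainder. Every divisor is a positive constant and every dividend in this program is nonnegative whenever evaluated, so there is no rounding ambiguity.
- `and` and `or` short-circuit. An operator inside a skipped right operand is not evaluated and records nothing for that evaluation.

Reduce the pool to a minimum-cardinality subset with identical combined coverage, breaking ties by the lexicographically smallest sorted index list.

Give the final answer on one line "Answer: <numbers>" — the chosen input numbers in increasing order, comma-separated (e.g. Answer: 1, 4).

input #1 (c=3, w=4, y=1): events B2->E, B1->F, B3->T, B5->E, B4->F, B7->F; covers B1=F, B2=E, B3=T, B4=F, B5=E, B7=F
input #2 (c=3, w=8, y=0): events B2->E, B1->T, B3->T, B5->E, B4->F, B7->F; covers B1=T, B2=E, B3=T, B4=F, B5=E, B7=F
input #3 (c=7, w=9, y=3): events B2->S, B1->F, B3->T, B5->E, B4->T, B6->F; covers B1=F, B2=S, B3=T, B4=T, B5=E, B6=F
input #4 (c=4, w=9, y=1): events B2->E, B1->T, B3->T, B5->E, B4->T, B6->F; covers B1=T, B2=E, B3=T, B4=T, B5=E, B6=F
input #5 (c=4, w=3, y=3): events B2->S, B1->F, B3->F, B5->E, B4->T, B6->T; covers B1=F, B2=S, B3=F, B4=T, B5=E, B6=T
pool-wide coverage (12 outcomes): B1=T, B1=F, B2=S, B2=E, B3=T, B3=F, B4=T, B4=F, B5=E, B6=T, B6=F, B7=F
every size-1 subset falls short of the 12 outcomes (best: 6/12)
every size-2 subset falls short of the 12 outcomes (best: 11/12)
the canonical winner is {1, 4, 5}: size 3, full 12-outcome coverage, earliest index list among size-3 covers

Answer: 1, 4, 5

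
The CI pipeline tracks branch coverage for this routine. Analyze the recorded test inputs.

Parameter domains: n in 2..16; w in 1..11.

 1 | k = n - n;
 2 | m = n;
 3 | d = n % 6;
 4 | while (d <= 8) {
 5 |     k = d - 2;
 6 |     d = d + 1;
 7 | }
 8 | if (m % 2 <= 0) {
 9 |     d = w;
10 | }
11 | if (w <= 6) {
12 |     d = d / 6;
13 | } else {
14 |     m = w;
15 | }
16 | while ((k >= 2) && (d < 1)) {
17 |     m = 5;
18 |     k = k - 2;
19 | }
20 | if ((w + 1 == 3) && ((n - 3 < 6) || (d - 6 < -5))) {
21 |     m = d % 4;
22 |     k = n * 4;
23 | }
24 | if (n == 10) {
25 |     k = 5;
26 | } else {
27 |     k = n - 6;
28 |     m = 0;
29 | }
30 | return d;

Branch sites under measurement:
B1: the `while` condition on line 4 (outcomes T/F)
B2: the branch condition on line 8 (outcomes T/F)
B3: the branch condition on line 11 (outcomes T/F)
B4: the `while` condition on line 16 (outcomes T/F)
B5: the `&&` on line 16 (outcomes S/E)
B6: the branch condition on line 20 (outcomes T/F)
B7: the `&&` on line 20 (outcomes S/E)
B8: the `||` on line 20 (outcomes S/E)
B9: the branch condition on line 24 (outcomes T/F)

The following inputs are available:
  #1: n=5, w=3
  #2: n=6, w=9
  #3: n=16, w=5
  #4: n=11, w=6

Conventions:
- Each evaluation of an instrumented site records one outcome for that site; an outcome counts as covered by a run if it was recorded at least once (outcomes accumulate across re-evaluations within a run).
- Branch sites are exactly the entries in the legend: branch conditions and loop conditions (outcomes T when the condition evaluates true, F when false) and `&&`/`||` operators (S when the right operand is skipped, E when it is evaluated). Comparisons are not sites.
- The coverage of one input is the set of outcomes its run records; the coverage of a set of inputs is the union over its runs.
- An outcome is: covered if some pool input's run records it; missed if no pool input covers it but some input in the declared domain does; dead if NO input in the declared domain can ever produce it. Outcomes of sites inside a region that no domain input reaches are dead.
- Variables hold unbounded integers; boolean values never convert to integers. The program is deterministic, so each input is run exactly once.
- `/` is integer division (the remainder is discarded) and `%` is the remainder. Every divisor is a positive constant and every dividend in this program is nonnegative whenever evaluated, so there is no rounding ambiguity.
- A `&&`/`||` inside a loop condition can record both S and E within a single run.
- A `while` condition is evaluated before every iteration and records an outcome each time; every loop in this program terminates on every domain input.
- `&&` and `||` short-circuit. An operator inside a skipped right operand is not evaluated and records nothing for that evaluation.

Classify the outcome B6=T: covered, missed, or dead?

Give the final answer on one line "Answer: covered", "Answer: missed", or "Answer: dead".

no pool input records B6=T
but domain input (n=2, w=2) does record it -> reachable, so missed

Answer: missed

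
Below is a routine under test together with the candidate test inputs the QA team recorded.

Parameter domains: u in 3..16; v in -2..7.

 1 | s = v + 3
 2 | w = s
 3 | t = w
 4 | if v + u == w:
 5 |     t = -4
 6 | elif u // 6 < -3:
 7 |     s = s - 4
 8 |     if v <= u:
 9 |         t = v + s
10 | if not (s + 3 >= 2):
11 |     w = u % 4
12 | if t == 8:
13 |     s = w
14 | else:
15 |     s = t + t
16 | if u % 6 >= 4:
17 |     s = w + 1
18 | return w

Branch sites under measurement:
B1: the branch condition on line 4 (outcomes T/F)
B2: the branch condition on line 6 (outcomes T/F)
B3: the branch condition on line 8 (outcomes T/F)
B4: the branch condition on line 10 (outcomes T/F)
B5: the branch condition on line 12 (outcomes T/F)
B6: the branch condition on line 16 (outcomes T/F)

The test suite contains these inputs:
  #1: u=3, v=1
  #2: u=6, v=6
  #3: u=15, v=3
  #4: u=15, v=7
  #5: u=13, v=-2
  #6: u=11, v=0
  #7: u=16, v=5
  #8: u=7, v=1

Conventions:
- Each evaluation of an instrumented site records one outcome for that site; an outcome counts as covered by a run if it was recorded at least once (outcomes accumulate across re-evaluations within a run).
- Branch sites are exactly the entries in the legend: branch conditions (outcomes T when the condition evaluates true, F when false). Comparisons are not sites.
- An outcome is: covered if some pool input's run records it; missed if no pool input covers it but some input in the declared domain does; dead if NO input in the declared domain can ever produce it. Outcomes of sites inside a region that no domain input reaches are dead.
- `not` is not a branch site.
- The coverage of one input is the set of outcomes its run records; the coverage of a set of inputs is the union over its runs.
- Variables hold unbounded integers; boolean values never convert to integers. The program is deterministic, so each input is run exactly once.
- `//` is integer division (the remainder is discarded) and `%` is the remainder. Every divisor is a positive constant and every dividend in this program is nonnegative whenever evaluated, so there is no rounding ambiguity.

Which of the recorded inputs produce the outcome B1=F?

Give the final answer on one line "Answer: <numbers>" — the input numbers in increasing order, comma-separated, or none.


input #1 (u=3, v=1): never hits B1=F
input #2 (u=6, v=6): hits B1=F
input #3 (u=15, v=3): hits B1=F
input #4 (u=15, v=7): hits B1=F
input #5 (u=13, v=-2): hits B1=F
input #6 (u=11, v=0): hits B1=F
input #7 (u=16, v=5): hits B1=F
input #8 (u=7, v=1): hits B1=F
Answer: 2, 3, 4, 5, 6, 7, 8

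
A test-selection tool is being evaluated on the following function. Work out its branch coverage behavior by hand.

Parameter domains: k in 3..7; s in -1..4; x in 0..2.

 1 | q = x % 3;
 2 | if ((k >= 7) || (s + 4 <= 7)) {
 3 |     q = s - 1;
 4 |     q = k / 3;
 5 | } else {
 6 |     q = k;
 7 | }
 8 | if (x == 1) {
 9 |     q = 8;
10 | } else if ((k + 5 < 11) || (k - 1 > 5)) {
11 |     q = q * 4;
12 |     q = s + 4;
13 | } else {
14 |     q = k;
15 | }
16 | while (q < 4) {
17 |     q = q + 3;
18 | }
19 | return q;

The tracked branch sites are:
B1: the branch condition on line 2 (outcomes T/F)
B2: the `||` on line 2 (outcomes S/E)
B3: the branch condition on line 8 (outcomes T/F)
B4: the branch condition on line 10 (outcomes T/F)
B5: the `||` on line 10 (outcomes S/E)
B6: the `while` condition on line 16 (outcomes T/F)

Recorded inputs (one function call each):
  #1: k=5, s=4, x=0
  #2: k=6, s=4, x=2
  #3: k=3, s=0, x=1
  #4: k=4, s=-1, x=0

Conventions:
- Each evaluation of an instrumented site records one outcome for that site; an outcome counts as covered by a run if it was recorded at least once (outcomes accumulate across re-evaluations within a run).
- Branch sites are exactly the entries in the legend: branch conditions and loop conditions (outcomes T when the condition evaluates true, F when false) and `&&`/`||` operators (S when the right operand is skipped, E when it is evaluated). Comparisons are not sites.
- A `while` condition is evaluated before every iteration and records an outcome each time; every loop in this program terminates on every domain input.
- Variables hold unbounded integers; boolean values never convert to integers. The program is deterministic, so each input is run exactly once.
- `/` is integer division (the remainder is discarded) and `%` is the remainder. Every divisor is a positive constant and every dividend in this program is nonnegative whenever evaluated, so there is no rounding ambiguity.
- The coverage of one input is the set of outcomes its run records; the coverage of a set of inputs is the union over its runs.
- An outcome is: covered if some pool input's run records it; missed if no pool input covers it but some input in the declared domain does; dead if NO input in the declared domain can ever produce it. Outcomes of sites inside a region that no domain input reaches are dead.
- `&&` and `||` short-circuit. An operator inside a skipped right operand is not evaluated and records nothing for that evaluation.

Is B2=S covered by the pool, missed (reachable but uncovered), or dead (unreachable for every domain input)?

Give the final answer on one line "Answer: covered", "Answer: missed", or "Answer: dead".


no pool input records B2=S
but domain input (k=7, s=-1, x=0) does record it -> reachable, so missed
Answer: missed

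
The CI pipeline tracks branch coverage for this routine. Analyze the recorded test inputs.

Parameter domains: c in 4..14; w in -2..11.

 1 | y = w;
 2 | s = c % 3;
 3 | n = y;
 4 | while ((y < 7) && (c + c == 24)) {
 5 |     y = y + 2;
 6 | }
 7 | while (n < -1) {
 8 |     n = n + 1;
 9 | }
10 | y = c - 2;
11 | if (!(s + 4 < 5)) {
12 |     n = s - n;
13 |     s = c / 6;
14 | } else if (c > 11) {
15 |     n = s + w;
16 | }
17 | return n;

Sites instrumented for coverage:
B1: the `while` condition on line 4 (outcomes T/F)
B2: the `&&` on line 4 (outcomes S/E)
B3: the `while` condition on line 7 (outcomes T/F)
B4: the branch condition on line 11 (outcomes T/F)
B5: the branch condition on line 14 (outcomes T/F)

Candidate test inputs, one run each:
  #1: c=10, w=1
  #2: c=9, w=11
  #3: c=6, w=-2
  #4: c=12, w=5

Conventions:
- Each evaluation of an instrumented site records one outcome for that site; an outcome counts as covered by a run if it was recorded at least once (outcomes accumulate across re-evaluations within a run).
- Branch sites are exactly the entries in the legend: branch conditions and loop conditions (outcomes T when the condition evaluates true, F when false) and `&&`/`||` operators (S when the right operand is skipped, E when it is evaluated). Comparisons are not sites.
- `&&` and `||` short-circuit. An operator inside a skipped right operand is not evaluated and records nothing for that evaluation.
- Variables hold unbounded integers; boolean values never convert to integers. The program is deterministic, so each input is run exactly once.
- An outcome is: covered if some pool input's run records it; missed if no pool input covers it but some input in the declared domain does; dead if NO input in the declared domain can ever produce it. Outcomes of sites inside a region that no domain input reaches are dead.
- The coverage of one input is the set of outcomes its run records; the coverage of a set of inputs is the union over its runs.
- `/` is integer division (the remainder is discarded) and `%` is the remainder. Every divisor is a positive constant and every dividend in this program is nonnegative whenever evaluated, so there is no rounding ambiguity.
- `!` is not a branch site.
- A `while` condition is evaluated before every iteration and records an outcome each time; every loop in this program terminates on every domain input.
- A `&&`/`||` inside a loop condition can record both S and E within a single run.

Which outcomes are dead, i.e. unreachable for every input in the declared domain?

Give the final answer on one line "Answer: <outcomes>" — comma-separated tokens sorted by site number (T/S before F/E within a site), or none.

checking every outcome against all 154 domain inputs:
  reachable outcomes have witnesses, e.g. B1=T (e.g. c=12, w=-2), B1=F (e.g. c=4, w=-2), B2=S (e.g. c=4, w=7), B2=E (e.g. c=4, w=-2)

Answer: none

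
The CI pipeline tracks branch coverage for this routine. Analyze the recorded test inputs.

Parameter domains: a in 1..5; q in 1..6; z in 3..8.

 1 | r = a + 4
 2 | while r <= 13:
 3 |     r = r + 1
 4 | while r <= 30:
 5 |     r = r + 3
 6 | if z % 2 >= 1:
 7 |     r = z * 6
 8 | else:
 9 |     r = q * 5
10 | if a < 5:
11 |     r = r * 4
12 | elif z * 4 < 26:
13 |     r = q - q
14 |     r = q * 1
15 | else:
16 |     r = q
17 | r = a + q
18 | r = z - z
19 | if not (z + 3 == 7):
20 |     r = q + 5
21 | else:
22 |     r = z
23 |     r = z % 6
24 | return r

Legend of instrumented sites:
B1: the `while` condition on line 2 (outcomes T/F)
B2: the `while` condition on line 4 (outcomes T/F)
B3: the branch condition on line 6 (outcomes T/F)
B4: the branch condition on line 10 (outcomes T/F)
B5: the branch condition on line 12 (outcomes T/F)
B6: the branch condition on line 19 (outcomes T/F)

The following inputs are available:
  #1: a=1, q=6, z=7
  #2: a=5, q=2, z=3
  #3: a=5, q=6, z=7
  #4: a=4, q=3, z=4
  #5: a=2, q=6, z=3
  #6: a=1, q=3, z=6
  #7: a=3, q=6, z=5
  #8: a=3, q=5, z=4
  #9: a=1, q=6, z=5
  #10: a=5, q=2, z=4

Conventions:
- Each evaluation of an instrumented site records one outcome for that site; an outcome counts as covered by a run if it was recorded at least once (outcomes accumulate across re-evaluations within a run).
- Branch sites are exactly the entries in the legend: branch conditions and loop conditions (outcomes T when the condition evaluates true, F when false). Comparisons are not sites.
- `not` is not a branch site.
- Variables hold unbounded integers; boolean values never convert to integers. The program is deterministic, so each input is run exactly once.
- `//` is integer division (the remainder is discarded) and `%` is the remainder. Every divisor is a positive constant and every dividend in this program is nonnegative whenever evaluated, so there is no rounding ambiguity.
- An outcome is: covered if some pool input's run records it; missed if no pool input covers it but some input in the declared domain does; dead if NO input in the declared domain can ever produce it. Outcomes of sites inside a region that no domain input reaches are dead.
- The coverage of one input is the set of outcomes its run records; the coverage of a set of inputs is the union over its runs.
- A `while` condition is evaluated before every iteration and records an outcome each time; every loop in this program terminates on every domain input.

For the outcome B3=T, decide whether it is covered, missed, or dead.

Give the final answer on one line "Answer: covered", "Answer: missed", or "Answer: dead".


B3=T is recorded by pool input(s) 1, 2, 3, 5, 7, 9 -> covered
Answer: covered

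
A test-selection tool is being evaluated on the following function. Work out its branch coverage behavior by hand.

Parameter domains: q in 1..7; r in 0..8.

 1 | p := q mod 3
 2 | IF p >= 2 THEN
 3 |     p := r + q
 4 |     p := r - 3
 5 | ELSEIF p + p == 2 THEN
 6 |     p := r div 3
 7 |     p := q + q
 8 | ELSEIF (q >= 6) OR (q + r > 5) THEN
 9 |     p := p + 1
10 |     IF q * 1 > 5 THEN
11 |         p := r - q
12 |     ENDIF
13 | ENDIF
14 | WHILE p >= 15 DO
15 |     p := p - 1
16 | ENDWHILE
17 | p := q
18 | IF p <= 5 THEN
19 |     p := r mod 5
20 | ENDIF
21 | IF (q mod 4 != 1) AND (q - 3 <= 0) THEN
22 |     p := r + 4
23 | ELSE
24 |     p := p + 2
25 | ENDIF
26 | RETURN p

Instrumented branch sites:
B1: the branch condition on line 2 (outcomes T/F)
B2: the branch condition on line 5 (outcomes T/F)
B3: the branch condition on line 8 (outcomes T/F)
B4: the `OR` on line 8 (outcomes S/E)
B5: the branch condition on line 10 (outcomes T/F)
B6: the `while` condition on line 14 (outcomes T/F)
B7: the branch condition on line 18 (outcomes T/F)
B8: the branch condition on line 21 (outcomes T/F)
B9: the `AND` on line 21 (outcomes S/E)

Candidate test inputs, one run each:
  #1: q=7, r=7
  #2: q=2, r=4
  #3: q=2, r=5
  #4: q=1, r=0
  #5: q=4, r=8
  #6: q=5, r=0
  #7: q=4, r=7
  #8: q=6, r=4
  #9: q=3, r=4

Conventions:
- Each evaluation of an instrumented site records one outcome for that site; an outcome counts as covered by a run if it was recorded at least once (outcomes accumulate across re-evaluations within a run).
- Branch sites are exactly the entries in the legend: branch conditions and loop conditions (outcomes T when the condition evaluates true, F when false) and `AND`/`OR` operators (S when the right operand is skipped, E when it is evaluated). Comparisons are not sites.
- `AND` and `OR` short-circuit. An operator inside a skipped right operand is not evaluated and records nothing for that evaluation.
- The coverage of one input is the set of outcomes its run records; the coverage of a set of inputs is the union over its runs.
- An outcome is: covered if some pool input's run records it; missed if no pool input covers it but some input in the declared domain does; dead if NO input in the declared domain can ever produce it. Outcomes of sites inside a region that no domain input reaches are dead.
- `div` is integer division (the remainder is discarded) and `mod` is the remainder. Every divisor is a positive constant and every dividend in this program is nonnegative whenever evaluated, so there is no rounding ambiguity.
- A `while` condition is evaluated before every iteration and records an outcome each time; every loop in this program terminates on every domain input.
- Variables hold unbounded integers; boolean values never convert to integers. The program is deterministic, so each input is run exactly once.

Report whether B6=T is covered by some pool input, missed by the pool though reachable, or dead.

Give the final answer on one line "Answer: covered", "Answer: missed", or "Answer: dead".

no pool input records B6=T
checking all 63 inputs in the declared domain: B6=T is never recorded -> dead

Answer: dead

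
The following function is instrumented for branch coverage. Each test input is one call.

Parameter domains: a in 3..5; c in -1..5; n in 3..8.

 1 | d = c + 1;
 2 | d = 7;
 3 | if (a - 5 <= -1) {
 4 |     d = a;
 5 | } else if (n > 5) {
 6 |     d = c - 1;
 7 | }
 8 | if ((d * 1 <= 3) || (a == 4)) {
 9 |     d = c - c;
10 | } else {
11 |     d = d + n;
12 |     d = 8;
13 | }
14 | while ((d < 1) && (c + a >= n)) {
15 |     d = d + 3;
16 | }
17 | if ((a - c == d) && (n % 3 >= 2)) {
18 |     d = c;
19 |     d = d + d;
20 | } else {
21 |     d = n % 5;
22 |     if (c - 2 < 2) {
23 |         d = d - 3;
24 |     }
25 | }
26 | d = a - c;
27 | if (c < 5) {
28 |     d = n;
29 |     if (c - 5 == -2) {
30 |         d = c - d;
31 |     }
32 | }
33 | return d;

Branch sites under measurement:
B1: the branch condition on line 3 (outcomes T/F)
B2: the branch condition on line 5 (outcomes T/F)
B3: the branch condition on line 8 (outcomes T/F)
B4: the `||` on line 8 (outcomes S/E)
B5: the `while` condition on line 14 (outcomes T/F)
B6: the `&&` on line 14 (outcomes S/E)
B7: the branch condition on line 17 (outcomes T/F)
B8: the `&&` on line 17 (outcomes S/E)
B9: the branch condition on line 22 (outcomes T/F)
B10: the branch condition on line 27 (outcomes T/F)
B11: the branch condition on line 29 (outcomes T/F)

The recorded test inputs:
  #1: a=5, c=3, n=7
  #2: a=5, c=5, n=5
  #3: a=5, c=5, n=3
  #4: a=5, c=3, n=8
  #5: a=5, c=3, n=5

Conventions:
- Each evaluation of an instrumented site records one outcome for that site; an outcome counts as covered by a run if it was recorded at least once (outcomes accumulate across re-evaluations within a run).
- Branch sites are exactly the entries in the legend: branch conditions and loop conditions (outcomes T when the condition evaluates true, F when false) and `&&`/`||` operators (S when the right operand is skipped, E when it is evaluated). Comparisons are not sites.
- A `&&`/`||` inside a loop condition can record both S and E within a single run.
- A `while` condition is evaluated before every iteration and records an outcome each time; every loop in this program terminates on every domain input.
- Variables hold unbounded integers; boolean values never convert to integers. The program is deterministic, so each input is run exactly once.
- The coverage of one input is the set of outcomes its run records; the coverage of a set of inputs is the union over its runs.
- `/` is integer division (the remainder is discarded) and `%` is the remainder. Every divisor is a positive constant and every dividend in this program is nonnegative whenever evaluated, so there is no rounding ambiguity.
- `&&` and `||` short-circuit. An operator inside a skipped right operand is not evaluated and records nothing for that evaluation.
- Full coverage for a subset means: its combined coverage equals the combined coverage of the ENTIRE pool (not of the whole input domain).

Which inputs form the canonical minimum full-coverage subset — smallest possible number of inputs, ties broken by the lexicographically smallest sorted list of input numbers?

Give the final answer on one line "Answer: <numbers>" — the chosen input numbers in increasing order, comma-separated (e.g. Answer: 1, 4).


run #1 (a=5, c=3, n=7) runs B1->F, B2->T, B4->S, B3->T, B6->E, B5->T, B6->S, B5->F, B8->S, B7->F, B9->T, B10->T, B11->T; records B1=F, B2=T, B3=T, B4=S, B5=T, B5=F, B6=S, B6=E, B7=F, B8=S, B9=T, B10=T, B11=T
run #2 (a=5, c=5, n=5) runs B1->F, B2->F, B4->E, B3->F, B6->S, B5->F, B8->S, B7->F, B9->F, B10->F; records B1=F, B2=F, B3=F, B4=E, B5=F, B6=S, B7=F, B8=S, B9=F, B10=F
run #3 (a=5, c=5, n=3) runs B1->F, B2->F, B4->E, B3->F, B6->S, B5->F, B8->S, B7->F, B9->F, B10->F; records B1=F, B2=F, B3=F, B4=E, B5=F, B6=S, B7=F, B8=S, B9=F, B10=F
run #4 (a=5, c=3, n=8) runs B1->F, B2->T, B4->S, B3->T, B6->E, B5->T, B6->S, B5->F, B8->S, B7->F, B9->T, B10->T, B11->T; records B1=F, B2=T, B3=T, B4=S, B5=T, B5=F, B6=S, B6=E, B7=F, B8=S, B9=T, B10=T, B11=T
run #5 (a=5, c=3, n=5) runs B1->F, B2->F, B4->E, B3->F, B6->S, B5->F, B8->S, B7->F, B9->T, B10->T, B11->T; records B1=F, B2=F, B3=F, B4=E, B5=F, B6=S, B7=F, B8=S, B9=T, B10=T, B11=T
the full pool covers 18 outcomes: B1=F, B2=T, B2=F, B3=T, B3=F, B4=S, B4=E, B5=T, B5=F, B6=S, B6=E, B7=F, B8=S, B9=T, B9=F, B10=T, B10=F, B11=T
every size-1 subset falls short of the 18 outcomes (best: 13/18)
the canonical winner is {1, 2}: size 2, full 18-outcome coverage, earliest index list among size-2 covers
Answer: 1, 2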